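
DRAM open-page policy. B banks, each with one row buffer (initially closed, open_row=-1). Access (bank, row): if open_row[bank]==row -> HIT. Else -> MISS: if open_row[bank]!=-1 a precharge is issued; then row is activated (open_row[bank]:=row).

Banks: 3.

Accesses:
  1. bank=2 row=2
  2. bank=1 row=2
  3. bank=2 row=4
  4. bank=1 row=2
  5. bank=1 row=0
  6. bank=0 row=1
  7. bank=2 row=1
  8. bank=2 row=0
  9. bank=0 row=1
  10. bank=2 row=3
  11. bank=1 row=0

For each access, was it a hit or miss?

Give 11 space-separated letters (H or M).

Answer: M M M H M M M M H M H

Derivation:
Acc 1: bank2 row2 -> MISS (open row2); precharges=0
Acc 2: bank1 row2 -> MISS (open row2); precharges=0
Acc 3: bank2 row4 -> MISS (open row4); precharges=1
Acc 4: bank1 row2 -> HIT
Acc 5: bank1 row0 -> MISS (open row0); precharges=2
Acc 6: bank0 row1 -> MISS (open row1); precharges=2
Acc 7: bank2 row1 -> MISS (open row1); precharges=3
Acc 8: bank2 row0 -> MISS (open row0); precharges=4
Acc 9: bank0 row1 -> HIT
Acc 10: bank2 row3 -> MISS (open row3); precharges=5
Acc 11: bank1 row0 -> HIT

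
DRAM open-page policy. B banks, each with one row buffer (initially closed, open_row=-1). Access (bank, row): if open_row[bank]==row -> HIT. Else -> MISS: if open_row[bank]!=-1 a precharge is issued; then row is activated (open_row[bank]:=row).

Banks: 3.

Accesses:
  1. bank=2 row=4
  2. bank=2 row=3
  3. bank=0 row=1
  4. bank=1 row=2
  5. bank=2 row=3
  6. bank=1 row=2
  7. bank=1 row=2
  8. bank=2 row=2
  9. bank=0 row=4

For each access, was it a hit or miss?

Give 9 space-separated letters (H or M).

Answer: M M M M H H H M M

Derivation:
Acc 1: bank2 row4 -> MISS (open row4); precharges=0
Acc 2: bank2 row3 -> MISS (open row3); precharges=1
Acc 3: bank0 row1 -> MISS (open row1); precharges=1
Acc 4: bank1 row2 -> MISS (open row2); precharges=1
Acc 5: bank2 row3 -> HIT
Acc 6: bank1 row2 -> HIT
Acc 7: bank1 row2 -> HIT
Acc 8: bank2 row2 -> MISS (open row2); precharges=2
Acc 9: bank0 row4 -> MISS (open row4); precharges=3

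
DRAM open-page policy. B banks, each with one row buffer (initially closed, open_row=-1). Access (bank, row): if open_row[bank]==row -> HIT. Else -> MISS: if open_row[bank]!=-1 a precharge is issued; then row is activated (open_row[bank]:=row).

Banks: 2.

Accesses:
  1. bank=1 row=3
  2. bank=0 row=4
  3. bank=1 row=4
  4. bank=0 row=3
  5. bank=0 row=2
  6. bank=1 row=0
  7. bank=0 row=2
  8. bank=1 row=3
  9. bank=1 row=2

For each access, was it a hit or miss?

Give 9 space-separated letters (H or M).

Acc 1: bank1 row3 -> MISS (open row3); precharges=0
Acc 2: bank0 row4 -> MISS (open row4); precharges=0
Acc 3: bank1 row4 -> MISS (open row4); precharges=1
Acc 4: bank0 row3 -> MISS (open row3); precharges=2
Acc 5: bank0 row2 -> MISS (open row2); precharges=3
Acc 6: bank1 row0 -> MISS (open row0); precharges=4
Acc 7: bank0 row2 -> HIT
Acc 8: bank1 row3 -> MISS (open row3); precharges=5
Acc 9: bank1 row2 -> MISS (open row2); precharges=6

Answer: M M M M M M H M M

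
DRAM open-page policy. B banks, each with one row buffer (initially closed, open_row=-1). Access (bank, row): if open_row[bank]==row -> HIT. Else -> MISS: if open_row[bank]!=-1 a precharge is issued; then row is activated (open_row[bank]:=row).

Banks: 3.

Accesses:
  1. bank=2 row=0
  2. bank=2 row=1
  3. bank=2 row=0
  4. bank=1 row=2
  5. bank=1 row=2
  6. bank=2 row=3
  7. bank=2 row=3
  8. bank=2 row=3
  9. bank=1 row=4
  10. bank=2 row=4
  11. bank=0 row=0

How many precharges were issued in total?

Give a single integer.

Acc 1: bank2 row0 -> MISS (open row0); precharges=0
Acc 2: bank2 row1 -> MISS (open row1); precharges=1
Acc 3: bank2 row0 -> MISS (open row0); precharges=2
Acc 4: bank1 row2 -> MISS (open row2); precharges=2
Acc 5: bank1 row2 -> HIT
Acc 6: bank2 row3 -> MISS (open row3); precharges=3
Acc 7: bank2 row3 -> HIT
Acc 8: bank2 row3 -> HIT
Acc 9: bank1 row4 -> MISS (open row4); precharges=4
Acc 10: bank2 row4 -> MISS (open row4); precharges=5
Acc 11: bank0 row0 -> MISS (open row0); precharges=5

Answer: 5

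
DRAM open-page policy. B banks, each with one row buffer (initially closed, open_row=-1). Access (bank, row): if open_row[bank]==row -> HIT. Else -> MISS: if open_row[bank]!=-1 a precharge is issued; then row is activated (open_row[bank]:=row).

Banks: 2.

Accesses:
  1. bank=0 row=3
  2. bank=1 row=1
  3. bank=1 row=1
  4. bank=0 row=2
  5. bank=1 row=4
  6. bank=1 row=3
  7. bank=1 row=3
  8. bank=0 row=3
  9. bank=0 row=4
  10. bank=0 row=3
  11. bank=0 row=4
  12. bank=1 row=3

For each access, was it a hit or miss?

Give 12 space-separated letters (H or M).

Answer: M M H M M M H M M M M H

Derivation:
Acc 1: bank0 row3 -> MISS (open row3); precharges=0
Acc 2: bank1 row1 -> MISS (open row1); precharges=0
Acc 3: bank1 row1 -> HIT
Acc 4: bank0 row2 -> MISS (open row2); precharges=1
Acc 5: bank1 row4 -> MISS (open row4); precharges=2
Acc 6: bank1 row3 -> MISS (open row3); precharges=3
Acc 7: bank1 row3 -> HIT
Acc 8: bank0 row3 -> MISS (open row3); precharges=4
Acc 9: bank0 row4 -> MISS (open row4); precharges=5
Acc 10: bank0 row3 -> MISS (open row3); precharges=6
Acc 11: bank0 row4 -> MISS (open row4); precharges=7
Acc 12: bank1 row3 -> HIT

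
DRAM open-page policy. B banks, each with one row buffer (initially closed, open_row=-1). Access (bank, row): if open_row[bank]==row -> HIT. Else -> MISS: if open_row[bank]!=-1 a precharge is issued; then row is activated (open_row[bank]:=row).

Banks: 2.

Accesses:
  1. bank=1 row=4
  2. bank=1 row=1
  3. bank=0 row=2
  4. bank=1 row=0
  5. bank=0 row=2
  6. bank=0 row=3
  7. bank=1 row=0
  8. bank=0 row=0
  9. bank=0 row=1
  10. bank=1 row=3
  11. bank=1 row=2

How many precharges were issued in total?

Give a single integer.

Answer: 7

Derivation:
Acc 1: bank1 row4 -> MISS (open row4); precharges=0
Acc 2: bank1 row1 -> MISS (open row1); precharges=1
Acc 3: bank0 row2 -> MISS (open row2); precharges=1
Acc 4: bank1 row0 -> MISS (open row0); precharges=2
Acc 5: bank0 row2 -> HIT
Acc 6: bank0 row3 -> MISS (open row3); precharges=3
Acc 7: bank1 row0 -> HIT
Acc 8: bank0 row0 -> MISS (open row0); precharges=4
Acc 9: bank0 row1 -> MISS (open row1); precharges=5
Acc 10: bank1 row3 -> MISS (open row3); precharges=6
Acc 11: bank1 row2 -> MISS (open row2); precharges=7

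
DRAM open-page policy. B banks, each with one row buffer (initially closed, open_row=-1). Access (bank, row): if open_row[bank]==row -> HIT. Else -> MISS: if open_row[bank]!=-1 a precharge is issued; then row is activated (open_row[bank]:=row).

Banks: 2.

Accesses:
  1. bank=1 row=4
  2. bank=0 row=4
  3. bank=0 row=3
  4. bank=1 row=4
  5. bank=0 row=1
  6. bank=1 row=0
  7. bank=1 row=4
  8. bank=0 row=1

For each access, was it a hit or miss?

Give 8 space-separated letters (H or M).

Acc 1: bank1 row4 -> MISS (open row4); precharges=0
Acc 2: bank0 row4 -> MISS (open row4); precharges=0
Acc 3: bank0 row3 -> MISS (open row3); precharges=1
Acc 4: bank1 row4 -> HIT
Acc 5: bank0 row1 -> MISS (open row1); precharges=2
Acc 6: bank1 row0 -> MISS (open row0); precharges=3
Acc 7: bank1 row4 -> MISS (open row4); precharges=4
Acc 8: bank0 row1 -> HIT

Answer: M M M H M M M H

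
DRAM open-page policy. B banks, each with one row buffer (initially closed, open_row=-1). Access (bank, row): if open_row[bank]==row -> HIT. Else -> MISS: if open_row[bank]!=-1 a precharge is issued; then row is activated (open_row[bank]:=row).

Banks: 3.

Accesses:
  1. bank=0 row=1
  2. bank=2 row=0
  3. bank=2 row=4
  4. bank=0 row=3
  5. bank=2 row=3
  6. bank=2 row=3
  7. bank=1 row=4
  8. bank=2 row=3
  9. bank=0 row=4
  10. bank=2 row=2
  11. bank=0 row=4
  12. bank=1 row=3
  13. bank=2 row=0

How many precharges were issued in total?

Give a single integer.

Answer: 7

Derivation:
Acc 1: bank0 row1 -> MISS (open row1); precharges=0
Acc 2: bank2 row0 -> MISS (open row0); precharges=0
Acc 3: bank2 row4 -> MISS (open row4); precharges=1
Acc 4: bank0 row3 -> MISS (open row3); precharges=2
Acc 5: bank2 row3 -> MISS (open row3); precharges=3
Acc 6: bank2 row3 -> HIT
Acc 7: bank1 row4 -> MISS (open row4); precharges=3
Acc 8: bank2 row3 -> HIT
Acc 9: bank0 row4 -> MISS (open row4); precharges=4
Acc 10: bank2 row2 -> MISS (open row2); precharges=5
Acc 11: bank0 row4 -> HIT
Acc 12: bank1 row3 -> MISS (open row3); precharges=6
Acc 13: bank2 row0 -> MISS (open row0); precharges=7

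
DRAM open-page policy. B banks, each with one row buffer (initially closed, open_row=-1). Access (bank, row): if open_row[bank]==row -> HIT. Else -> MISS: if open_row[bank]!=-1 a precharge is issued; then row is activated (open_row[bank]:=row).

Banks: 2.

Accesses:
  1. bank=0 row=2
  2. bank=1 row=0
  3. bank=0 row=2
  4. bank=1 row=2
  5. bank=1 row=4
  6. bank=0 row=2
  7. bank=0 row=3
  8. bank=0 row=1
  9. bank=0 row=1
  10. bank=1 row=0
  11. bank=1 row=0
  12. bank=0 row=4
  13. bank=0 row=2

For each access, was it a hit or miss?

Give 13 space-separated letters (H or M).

Acc 1: bank0 row2 -> MISS (open row2); precharges=0
Acc 2: bank1 row0 -> MISS (open row0); precharges=0
Acc 3: bank0 row2 -> HIT
Acc 4: bank1 row2 -> MISS (open row2); precharges=1
Acc 5: bank1 row4 -> MISS (open row4); precharges=2
Acc 6: bank0 row2 -> HIT
Acc 7: bank0 row3 -> MISS (open row3); precharges=3
Acc 8: bank0 row1 -> MISS (open row1); precharges=4
Acc 9: bank0 row1 -> HIT
Acc 10: bank1 row0 -> MISS (open row0); precharges=5
Acc 11: bank1 row0 -> HIT
Acc 12: bank0 row4 -> MISS (open row4); precharges=6
Acc 13: bank0 row2 -> MISS (open row2); precharges=7

Answer: M M H M M H M M H M H M M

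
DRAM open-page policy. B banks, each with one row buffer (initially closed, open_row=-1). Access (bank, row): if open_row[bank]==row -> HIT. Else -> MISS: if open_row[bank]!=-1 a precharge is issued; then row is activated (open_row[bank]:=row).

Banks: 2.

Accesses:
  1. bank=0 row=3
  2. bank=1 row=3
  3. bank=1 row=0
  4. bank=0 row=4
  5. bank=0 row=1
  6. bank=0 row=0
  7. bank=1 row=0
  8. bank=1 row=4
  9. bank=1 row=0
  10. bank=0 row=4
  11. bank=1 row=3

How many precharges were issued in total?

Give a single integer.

Acc 1: bank0 row3 -> MISS (open row3); precharges=0
Acc 2: bank1 row3 -> MISS (open row3); precharges=0
Acc 3: bank1 row0 -> MISS (open row0); precharges=1
Acc 4: bank0 row4 -> MISS (open row4); precharges=2
Acc 5: bank0 row1 -> MISS (open row1); precharges=3
Acc 6: bank0 row0 -> MISS (open row0); precharges=4
Acc 7: bank1 row0 -> HIT
Acc 8: bank1 row4 -> MISS (open row4); precharges=5
Acc 9: bank1 row0 -> MISS (open row0); precharges=6
Acc 10: bank0 row4 -> MISS (open row4); precharges=7
Acc 11: bank1 row3 -> MISS (open row3); precharges=8

Answer: 8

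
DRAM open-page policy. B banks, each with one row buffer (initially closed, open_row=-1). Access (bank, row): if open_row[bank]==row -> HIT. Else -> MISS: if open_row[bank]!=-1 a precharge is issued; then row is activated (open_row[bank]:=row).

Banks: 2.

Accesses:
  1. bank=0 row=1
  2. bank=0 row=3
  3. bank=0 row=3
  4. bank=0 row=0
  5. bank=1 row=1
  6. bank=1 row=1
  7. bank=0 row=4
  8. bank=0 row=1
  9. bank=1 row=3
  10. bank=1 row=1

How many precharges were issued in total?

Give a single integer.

Acc 1: bank0 row1 -> MISS (open row1); precharges=0
Acc 2: bank0 row3 -> MISS (open row3); precharges=1
Acc 3: bank0 row3 -> HIT
Acc 4: bank0 row0 -> MISS (open row0); precharges=2
Acc 5: bank1 row1 -> MISS (open row1); precharges=2
Acc 6: bank1 row1 -> HIT
Acc 7: bank0 row4 -> MISS (open row4); precharges=3
Acc 8: bank0 row1 -> MISS (open row1); precharges=4
Acc 9: bank1 row3 -> MISS (open row3); precharges=5
Acc 10: bank1 row1 -> MISS (open row1); precharges=6

Answer: 6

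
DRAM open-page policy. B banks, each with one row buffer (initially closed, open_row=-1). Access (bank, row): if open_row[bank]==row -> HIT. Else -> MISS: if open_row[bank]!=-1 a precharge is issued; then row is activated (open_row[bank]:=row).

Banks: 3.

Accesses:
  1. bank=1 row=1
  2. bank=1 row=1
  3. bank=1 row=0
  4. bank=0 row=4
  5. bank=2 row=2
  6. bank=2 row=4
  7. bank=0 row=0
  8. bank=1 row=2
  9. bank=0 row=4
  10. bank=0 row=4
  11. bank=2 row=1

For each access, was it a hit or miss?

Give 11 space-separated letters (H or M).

Answer: M H M M M M M M M H M

Derivation:
Acc 1: bank1 row1 -> MISS (open row1); precharges=0
Acc 2: bank1 row1 -> HIT
Acc 3: bank1 row0 -> MISS (open row0); precharges=1
Acc 4: bank0 row4 -> MISS (open row4); precharges=1
Acc 5: bank2 row2 -> MISS (open row2); precharges=1
Acc 6: bank2 row4 -> MISS (open row4); precharges=2
Acc 7: bank0 row0 -> MISS (open row0); precharges=3
Acc 8: bank1 row2 -> MISS (open row2); precharges=4
Acc 9: bank0 row4 -> MISS (open row4); precharges=5
Acc 10: bank0 row4 -> HIT
Acc 11: bank2 row1 -> MISS (open row1); precharges=6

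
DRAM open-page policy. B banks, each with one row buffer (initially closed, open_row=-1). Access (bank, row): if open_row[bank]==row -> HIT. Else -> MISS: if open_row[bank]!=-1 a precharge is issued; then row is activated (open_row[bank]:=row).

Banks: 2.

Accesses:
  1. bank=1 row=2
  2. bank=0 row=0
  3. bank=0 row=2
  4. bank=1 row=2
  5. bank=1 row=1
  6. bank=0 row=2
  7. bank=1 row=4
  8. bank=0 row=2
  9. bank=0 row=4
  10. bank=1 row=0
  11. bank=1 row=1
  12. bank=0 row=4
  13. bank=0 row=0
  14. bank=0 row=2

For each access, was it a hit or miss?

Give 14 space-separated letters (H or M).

Acc 1: bank1 row2 -> MISS (open row2); precharges=0
Acc 2: bank0 row0 -> MISS (open row0); precharges=0
Acc 3: bank0 row2 -> MISS (open row2); precharges=1
Acc 4: bank1 row2 -> HIT
Acc 5: bank1 row1 -> MISS (open row1); precharges=2
Acc 6: bank0 row2 -> HIT
Acc 7: bank1 row4 -> MISS (open row4); precharges=3
Acc 8: bank0 row2 -> HIT
Acc 9: bank0 row4 -> MISS (open row4); precharges=4
Acc 10: bank1 row0 -> MISS (open row0); precharges=5
Acc 11: bank1 row1 -> MISS (open row1); precharges=6
Acc 12: bank0 row4 -> HIT
Acc 13: bank0 row0 -> MISS (open row0); precharges=7
Acc 14: bank0 row2 -> MISS (open row2); precharges=8

Answer: M M M H M H M H M M M H M M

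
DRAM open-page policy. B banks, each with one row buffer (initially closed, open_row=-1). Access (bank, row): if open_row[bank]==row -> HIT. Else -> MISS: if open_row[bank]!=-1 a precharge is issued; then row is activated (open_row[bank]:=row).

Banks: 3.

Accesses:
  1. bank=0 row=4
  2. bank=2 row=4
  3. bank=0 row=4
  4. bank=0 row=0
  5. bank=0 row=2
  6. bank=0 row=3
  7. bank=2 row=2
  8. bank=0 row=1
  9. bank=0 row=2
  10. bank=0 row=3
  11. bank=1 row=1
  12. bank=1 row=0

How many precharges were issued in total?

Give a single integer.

Answer: 8

Derivation:
Acc 1: bank0 row4 -> MISS (open row4); precharges=0
Acc 2: bank2 row4 -> MISS (open row4); precharges=0
Acc 3: bank0 row4 -> HIT
Acc 4: bank0 row0 -> MISS (open row0); precharges=1
Acc 5: bank0 row2 -> MISS (open row2); precharges=2
Acc 6: bank0 row3 -> MISS (open row3); precharges=3
Acc 7: bank2 row2 -> MISS (open row2); precharges=4
Acc 8: bank0 row1 -> MISS (open row1); precharges=5
Acc 9: bank0 row2 -> MISS (open row2); precharges=6
Acc 10: bank0 row3 -> MISS (open row3); precharges=7
Acc 11: bank1 row1 -> MISS (open row1); precharges=7
Acc 12: bank1 row0 -> MISS (open row0); precharges=8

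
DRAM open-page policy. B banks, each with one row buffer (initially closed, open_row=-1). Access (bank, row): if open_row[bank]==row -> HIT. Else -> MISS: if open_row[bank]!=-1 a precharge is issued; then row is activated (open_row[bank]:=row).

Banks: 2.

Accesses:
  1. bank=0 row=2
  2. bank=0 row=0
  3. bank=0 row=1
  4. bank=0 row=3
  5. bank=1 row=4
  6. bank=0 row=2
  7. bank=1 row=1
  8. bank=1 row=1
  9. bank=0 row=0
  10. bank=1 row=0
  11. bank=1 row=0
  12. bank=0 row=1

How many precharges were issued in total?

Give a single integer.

Answer: 8

Derivation:
Acc 1: bank0 row2 -> MISS (open row2); precharges=0
Acc 2: bank0 row0 -> MISS (open row0); precharges=1
Acc 3: bank0 row1 -> MISS (open row1); precharges=2
Acc 4: bank0 row3 -> MISS (open row3); precharges=3
Acc 5: bank1 row4 -> MISS (open row4); precharges=3
Acc 6: bank0 row2 -> MISS (open row2); precharges=4
Acc 7: bank1 row1 -> MISS (open row1); precharges=5
Acc 8: bank1 row1 -> HIT
Acc 9: bank0 row0 -> MISS (open row0); precharges=6
Acc 10: bank1 row0 -> MISS (open row0); precharges=7
Acc 11: bank1 row0 -> HIT
Acc 12: bank0 row1 -> MISS (open row1); precharges=8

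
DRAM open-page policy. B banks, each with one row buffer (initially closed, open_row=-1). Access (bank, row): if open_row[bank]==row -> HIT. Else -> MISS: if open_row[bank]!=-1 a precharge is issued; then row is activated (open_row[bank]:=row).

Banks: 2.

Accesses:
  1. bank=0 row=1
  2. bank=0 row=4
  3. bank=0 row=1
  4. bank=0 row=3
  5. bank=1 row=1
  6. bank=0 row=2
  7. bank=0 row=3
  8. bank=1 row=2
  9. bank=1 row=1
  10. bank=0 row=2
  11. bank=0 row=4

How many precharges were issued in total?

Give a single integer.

Answer: 9

Derivation:
Acc 1: bank0 row1 -> MISS (open row1); precharges=0
Acc 2: bank0 row4 -> MISS (open row4); precharges=1
Acc 3: bank0 row1 -> MISS (open row1); precharges=2
Acc 4: bank0 row3 -> MISS (open row3); precharges=3
Acc 5: bank1 row1 -> MISS (open row1); precharges=3
Acc 6: bank0 row2 -> MISS (open row2); precharges=4
Acc 7: bank0 row3 -> MISS (open row3); precharges=5
Acc 8: bank1 row2 -> MISS (open row2); precharges=6
Acc 9: bank1 row1 -> MISS (open row1); precharges=7
Acc 10: bank0 row2 -> MISS (open row2); precharges=8
Acc 11: bank0 row4 -> MISS (open row4); precharges=9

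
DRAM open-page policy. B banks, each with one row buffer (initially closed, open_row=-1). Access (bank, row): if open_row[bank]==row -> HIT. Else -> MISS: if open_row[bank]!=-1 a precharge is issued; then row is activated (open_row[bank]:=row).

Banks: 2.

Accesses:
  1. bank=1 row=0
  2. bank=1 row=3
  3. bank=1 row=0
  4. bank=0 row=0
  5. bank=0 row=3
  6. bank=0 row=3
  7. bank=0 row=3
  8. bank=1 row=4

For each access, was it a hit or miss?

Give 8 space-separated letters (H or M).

Acc 1: bank1 row0 -> MISS (open row0); precharges=0
Acc 2: bank1 row3 -> MISS (open row3); precharges=1
Acc 3: bank1 row0 -> MISS (open row0); precharges=2
Acc 4: bank0 row0 -> MISS (open row0); precharges=2
Acc 5: bank0 row3 -> MISS (open row3); precharges=3
Acc 6: bank0 row3 -> HIT
Acc 7: bank0 row3 -> HIT
Acc 8: bank1 row4 -> MISS (open row4); precharges=4

Answer: M M M M M H H M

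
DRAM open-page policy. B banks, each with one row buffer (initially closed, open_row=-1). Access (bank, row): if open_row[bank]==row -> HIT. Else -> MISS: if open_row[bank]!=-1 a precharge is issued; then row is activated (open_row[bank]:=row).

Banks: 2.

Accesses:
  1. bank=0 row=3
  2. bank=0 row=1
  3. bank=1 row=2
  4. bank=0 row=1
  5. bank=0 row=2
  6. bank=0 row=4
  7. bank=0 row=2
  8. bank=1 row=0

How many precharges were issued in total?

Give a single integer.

Acc 1: bank0 row3 -> MISS (open row3); precharges=0
Acc 2: bank0 row1 -> MISS (open row1); precharges=1
Acc 3: bank1 row2 -> MISS (open row2); precharges=1
Acc 4: bank0 row1 -> HIT
Acc 5: bank0 row2 -> MISS (open row2); precharges=2
Acc 6: bank0 row4 -> MISS (open row4); precharges=3
Acc 7: bank0 row2 -> MISS (open row2); precharges=4
Acc 8: bank1 row0 -> MISS (open row0); precharges=5

Answer: 5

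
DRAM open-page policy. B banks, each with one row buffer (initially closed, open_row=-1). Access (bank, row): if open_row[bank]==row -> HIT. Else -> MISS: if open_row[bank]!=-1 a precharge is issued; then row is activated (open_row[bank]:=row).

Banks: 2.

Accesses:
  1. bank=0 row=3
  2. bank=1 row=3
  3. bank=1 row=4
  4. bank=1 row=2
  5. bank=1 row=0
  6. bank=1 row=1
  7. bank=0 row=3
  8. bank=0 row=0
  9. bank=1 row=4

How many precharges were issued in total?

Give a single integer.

Answer: 6

Derivation:
Acc 1: bank0 row3 -> MISS (open row3); precharges=0
Acc 2: bank1 row3 -> MISS (open row3); precharges=0
Acc 3: bank1 row4 -> MISS (open row4); precharges=1
Acc 4: bank1 row2 -> MISS (open row2); precharges=2
Acc 5: bank1 row0 -> MISS (open row0); precharges=3
Acc 6: bank1 row1 -> MISS (open row1); precharges=4
Acc 7: bank0 row3 -> HIT
Acc 8: bank0 row0 -> MISS (open row0); precharges=5
Acc 9: bank1 row4 -> MISS (open row4); precharges=6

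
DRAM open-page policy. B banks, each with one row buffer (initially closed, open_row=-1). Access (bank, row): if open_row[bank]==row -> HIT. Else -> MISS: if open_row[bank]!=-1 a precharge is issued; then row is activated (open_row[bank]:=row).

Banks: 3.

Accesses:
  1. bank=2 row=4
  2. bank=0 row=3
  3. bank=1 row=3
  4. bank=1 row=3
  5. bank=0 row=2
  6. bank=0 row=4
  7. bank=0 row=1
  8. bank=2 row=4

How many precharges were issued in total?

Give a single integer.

Answer: 3

Derivation:
Acc 1: bank2 row4 -> MISS (open row4); precharges=0
Acc 2: bank0 row3 -> MISS (open row3); precharges=0
Acc 3: bank1 row3 -> MISS (open row3); precharges=0
Acc 4: bank1 row3 -> HIT
Acc 5: bank0 row2 -> MISS (open row2); precharges=1
Acc 6: bank0 row4 -> MISS (open row4); precharges=2
Acc 7: bank0 row1 -> MISS (open row1); precharges=3
Acc 8: bank2 row4 -> HIT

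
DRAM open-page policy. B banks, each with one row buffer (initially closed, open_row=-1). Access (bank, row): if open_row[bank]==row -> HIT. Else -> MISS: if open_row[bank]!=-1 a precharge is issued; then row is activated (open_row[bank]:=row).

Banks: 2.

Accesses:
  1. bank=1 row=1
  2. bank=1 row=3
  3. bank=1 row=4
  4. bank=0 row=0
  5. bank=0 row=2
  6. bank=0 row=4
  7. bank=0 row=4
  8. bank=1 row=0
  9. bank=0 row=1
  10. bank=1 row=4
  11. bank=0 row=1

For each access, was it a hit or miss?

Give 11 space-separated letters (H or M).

Answer: M M M M M M H M M M H

Derivation:
Acc 1: bank1 row1 -> MISS (open row1); precharges=0
Acc 2: bank1 row3 -> MISS (open row3); precharges=1
Acc 3: bank1 row4 -> MISS (open row4); precharges=2
Acc 4: bank0 row0 -> MISS (open row0); precharges=2
Acc 5: bank0 row2 -> MISS (open row2); precharges=3
Acc 6: bank0 row4 -> MISS (open row4); precharges=4
Acc 7: bank0 row4 -> HIT
Acc 8: bank1 row0 -> MISS (open row0); precharges=5
Acc 9: bank0 row1 -> MISS (open row1); precharges=6
Acc 10: bank1 row4 -> MISS (open row4); precharges=7
Acc 11: bank0 row1 -> HIT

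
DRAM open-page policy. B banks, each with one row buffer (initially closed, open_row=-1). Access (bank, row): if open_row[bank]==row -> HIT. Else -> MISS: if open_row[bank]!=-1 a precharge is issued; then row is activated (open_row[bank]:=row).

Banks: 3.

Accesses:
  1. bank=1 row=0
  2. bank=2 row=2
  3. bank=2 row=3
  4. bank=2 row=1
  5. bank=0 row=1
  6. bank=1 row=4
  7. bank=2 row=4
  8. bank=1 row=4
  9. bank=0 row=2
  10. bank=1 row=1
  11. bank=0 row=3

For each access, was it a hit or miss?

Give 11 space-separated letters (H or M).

Answer: M M M M M M M H M M M

Derivation:
Acc 1: bank1 row0 -> MISS (open row0); precharges=0
Acc 2: bank2 row2 -> MISS (open row2); precharges=0
Acc 3: bank2 row3 -> MISS (open row3); precharges=1
Acc 4: bank2 row1 -> MISS (open row1); precharges=2
Acc 5: bank0 row1 -> MISS (open row1); precharges=2
Acc 6: bank1 row4 -> MISS (open row4); precharges=3
Acc 7: bank2 row4 -> MISS (open row4); precharges=4
Acc 8: bank1 row4 -> HIT
Acc 9: bank0 row2 -> MISS (open row2); precharges=5
Acc 10: bank1 row1 -> MISS (open row1); precharges=6
Acc 11: bank0 row3 -> MISS (open row3); precharges=7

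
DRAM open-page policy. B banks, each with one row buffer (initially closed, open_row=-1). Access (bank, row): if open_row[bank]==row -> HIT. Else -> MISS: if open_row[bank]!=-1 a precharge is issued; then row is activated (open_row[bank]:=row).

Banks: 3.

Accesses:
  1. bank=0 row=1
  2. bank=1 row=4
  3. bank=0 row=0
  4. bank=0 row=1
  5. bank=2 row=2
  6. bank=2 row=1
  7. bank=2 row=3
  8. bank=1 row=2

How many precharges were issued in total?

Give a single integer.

Answer: 5

Derivation:
Acc 1: bank0 row1 -> MISS (open row1); precharges=0
Acc 2: bank1 row4 -> MISS (open row4); precharges=0
Acc 3: bank0 row0 -> MISS (open row0); precharges=1
Acc 4: bank0 row1 -> MISS (open row1); precharges=2
Acc 5: bank2 row2 -> MISS (open row2); precharges=2
Acc 6: bank2 row1 -> MISS (open row1); precharges=3
Acc 7: bank2 row3 -> MISS (open row3); precharges=4
Acc 8: bank1 row2 -> MISS (open row2); precharges=5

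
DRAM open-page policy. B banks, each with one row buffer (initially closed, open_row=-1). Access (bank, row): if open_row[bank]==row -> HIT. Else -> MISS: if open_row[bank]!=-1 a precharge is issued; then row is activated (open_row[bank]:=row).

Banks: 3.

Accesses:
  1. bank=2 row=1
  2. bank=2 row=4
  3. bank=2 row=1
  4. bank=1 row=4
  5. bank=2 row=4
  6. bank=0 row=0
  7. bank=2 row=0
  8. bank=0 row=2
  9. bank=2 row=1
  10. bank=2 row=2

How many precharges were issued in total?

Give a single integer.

Answer: 7

Derivation:
Acc 1: bank2 row1 -> MISS (open row1); precharges=0
Acc 2: bank2 row4 -> MISS (open row4); precharges=1
Acc 3: bank2 row1 -> MISS (open row1); precharges=2
Acc 4: bank1 row4 -> MISS (open row4); precharges=2
Acc 5: bank2 row4 -> MISS (open row4); precharges=3
Acc 6: bank0 row0 -> MISS (open row0); precharges=3
Acc 7: bank2 row0 -> MISS (open row0); precharges=4
Acc 8: bank0 row2 -> MISS (open row2); precharges=5
Acc 9: bank2 row1 -> MISS (open row1); precharges=6
Acc 10: bank2 row2 -> MISS (open row2); precharges=7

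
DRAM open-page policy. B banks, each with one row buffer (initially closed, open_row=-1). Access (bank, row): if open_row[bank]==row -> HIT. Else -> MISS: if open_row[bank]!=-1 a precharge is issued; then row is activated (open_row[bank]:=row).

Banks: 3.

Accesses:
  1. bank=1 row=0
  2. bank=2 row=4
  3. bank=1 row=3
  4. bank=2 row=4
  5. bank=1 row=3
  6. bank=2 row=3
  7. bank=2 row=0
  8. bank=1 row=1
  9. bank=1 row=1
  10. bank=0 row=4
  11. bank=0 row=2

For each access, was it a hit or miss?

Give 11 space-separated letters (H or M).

Answer: M M M H H M M M H M M

Derivation:
Acc 1: bank1 row0 -> MISS (open row0); precharges=0
Acc 2: bank2 row4 -> MISS (open row4); precharges=0
Acc 3: bank1 row3 -> MISS (open row3); precharges=1
Acc 4: bank2 row4 -> HIT
Acc 5: bank1 row3 -> HIT
Acc 6: bank2 row3 -> MISS (open row3); precharges=2
Acc 7: bank2 row0 -> MISS (open row0); precharges=3
Acc 8: bank1 row1 -> MISS (open row1); precharges=4
Acc 9: bank1 row1 -> HIT
Acc 10: bank0 row4 -> MISS (open row4); precharges=4
Acc 11: bank0 row2 -> MISS (open row2); precharges=5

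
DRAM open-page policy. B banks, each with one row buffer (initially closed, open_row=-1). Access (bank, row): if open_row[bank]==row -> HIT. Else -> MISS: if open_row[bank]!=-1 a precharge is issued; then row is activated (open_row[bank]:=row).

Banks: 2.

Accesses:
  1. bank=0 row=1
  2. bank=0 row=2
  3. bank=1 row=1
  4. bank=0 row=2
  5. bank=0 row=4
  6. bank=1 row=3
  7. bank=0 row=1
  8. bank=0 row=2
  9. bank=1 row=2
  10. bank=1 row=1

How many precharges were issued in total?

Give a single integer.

Acc 1: bank0 row1 -> MISS (open row1); precharges=0
Acc 2: bank0 row2 -> MISS (open row2); precharges=1
Acc 3: bank1 row1 -> MISS (open row1); precharges=1
Acc 4: bank0 row2 -> HIT
Acc 5: bank0 row4 -> MISS (open row4); precharges=2
Acc 6: bank1 row3 -> MISS (open row3); precharges=3
Acc 7: bank0 row1 -> MISS (open row1); precharges=4
Acc 8: bank0 row2 -> MISS (open row2); precharges=5
Acc 9: bank1 row2 -> MISS (open row2); precharges=6
Acc 10: bank1 row1 -> MISS (open row1); precharges=7

Answer: 7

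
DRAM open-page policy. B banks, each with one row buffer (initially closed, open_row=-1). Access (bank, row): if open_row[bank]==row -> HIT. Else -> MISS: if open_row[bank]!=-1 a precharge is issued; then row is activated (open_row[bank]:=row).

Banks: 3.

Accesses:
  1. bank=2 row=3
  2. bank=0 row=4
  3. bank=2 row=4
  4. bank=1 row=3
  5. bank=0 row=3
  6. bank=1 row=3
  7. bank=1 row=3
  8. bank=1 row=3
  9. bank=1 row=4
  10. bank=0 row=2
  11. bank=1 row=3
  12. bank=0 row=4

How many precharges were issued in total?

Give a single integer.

Answer: 6

Derivation:
Acc 1: bank2 row3 -> MISS (open row3); precharges=0
Acc 2: bank0 row4 -> MISS (open row4); precharges=0
Acc 3: bank2 row4 -> MISS (open row4); precharges=1
Acc 4: bank1 row3 -> MISS (open row3); precharges=1
Acc 5: bank0 row3 -> MISS (open row3); precharges=2
Acc 6: bank1 row3 -> HIT
Acc 7: bank1 row3 -> HIT
Acc 8: bank1 row3 -> HIT
Acc 9: bank1 row4 -> MISS (open row4); precharges=3
Acc 10: bank0 row2 -> MISS (open row2); precharges=4
Acc 11: bank1 row3 -> MISS (open row3); precharges=5
Acc 12: bank0 row4 -> MISS (open row4); precharges=6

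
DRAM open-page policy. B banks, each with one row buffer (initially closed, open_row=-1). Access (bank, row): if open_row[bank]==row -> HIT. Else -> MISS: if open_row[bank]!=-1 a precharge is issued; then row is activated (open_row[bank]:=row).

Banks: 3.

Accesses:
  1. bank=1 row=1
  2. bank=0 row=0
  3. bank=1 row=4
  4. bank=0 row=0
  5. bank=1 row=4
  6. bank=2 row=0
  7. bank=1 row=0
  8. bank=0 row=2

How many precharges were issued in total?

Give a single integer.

Acc 1: bank1 row1 -> MISS (open row1); precharges=0
Acc 2: bank0 row0 -> MISS (open row0); precharges=0
Acc 3: bank1 row4 -> MISS (open row4); precharges=1
Acc 4: bank0 row0 -> HIT
Acc 5: bank1 row4 -> HIT
Acc 6: bank2 row0 -> MISS (open row0); precharges=1
Acc 7: bank1 row0 -> MISS (open row0); precharges=2
Acc 8: bank0 row2 -> MISS (open row2); precharges=3

Answer: 3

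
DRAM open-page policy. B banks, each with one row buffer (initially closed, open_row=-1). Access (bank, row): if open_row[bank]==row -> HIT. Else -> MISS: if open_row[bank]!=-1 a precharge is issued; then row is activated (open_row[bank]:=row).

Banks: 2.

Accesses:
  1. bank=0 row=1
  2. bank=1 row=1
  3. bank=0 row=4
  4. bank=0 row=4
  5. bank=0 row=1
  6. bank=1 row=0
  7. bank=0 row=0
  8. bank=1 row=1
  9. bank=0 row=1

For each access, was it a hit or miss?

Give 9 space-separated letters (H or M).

Acc 1: bank0 row1 -> MISS (open row1); precharges=0
Acc 2: bank1 row1 -> MISS (open row1); precharges=0
Acc 3: bank0 row4 -> MISS (open row4); precharges=1
Acc 4: bank0 row4 -> HIT
Acc 5: bank0 row1 -> MISS (open row1); precharges=2
Acc 6: bank1 row0 -> MISS (open row0); precharges=3
Acc 7: bank0 row0 -> MISS (open row0); precharges=4
Acc 8: bank1 row1 -> MISS (open row1); precharges=5
Acc 9: bank0 row1 -> MISS (open row1); precharges=6

Answer: M M M H M M M M M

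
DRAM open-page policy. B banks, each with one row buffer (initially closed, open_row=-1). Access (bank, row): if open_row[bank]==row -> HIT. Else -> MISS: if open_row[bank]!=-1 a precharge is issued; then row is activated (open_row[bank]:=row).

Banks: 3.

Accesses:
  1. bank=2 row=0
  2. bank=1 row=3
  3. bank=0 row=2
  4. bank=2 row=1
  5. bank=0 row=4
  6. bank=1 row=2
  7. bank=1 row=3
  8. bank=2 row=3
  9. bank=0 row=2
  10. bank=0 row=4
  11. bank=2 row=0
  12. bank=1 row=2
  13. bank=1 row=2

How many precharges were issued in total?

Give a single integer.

Acc 1: bank2 row0 -> MISS (open row0); precharges=0
Acc 2: bank1 row3 -> MISS (open row3); precharges=0
Acc 3: bank0 row2 -> MISS (open row2); precharges=0
Acc 4: bank2 row1 -> MISS (open row1); precharges=1
Acc 5: bank0 row4 -> MISS (open row4); precharges=2
Acc 6: bank1 row2 -> MISS (open row2); precharges=3
Acc 7: bank1 row3 -> MISS (open row3); precharges=4
Acc 8: bank2 row3 -> MISS (open row3); precharges=5
Acc 9: bank0 row2 -> MISS (open row2); precharges=6
Acc 10: bank0 row4 -> MISS (open row4); precharges=7
Acc 11: bank2 row0 -> MISS (open row0); precharges=8
Acc 12: bank1 row2 -> MISS (open row2); precharges=9
Acc 13: bank1 row2 -> HIT

Answer: 9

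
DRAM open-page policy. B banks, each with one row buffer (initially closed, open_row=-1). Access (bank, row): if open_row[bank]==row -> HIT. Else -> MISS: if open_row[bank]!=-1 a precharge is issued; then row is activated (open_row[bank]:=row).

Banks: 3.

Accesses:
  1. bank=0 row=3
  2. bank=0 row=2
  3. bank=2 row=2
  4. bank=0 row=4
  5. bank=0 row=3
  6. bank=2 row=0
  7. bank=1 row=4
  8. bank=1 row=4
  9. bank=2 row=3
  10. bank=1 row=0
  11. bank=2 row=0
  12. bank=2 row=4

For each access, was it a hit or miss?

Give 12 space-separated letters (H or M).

Answer: M M M M M M M H M M M M

Derivation:
Acc 1: bank0 row3 -> MISS (open row3); precharges=0
Acc 2: bank0 row2 -> MISS (open row2); precharges=1
Acc 3: bank2 row2 -> MISS (open row2); precharges=1
Acc 4: bank0 row4 -> MISS (open row4); precharges=2
Acc 5: bank0 row3 -> MISS (open row3); precharges=3
Acc 6: bank2 row0 -> MISS (open row0); precharges=4
Acc 7: bank1 row4 -> MISS (open row4); precharges=4
Acc 8: bank1 row4 -> HIT
Acc 9: bank2 row3 -> MISS (open row3); precharges=5
Acc 10: bank1 row0 -> MISS (open row0); precharges=6
Acc 11: bank2 row0 -> MISS (open row0); precharges=7
Acc 12: bank2 row4 -> MISS (open row4); precharges=8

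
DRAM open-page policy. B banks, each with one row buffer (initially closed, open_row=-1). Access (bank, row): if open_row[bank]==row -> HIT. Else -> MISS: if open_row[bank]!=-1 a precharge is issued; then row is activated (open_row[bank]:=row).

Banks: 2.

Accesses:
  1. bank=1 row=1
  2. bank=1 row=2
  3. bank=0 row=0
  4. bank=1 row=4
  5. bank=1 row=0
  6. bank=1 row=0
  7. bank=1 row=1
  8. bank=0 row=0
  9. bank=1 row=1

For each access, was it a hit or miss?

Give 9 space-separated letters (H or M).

Acc 1: bank1 row1 -> MISS (open row1); precharges=0
Acc 2: bank1 row2 -> MISS (open row2); precharges=1
Acc 3: bank0 row0 -> MISS (open row0); precharges=1
Acc 4: bank1 row4 -> MISS (open row4); precharges=2
Acc 5: bank1 row0 -> MISS (open row0); precharges=3
Acc 6: bank1 row0 -> HIT
Acc 7: bank1 row1 -> MISS (open row1); precharges=4
Acc 8: bank0 row0 -> HIT
Acc 9: bank1 row1 -> HIT

Answer: M M M M M H M H H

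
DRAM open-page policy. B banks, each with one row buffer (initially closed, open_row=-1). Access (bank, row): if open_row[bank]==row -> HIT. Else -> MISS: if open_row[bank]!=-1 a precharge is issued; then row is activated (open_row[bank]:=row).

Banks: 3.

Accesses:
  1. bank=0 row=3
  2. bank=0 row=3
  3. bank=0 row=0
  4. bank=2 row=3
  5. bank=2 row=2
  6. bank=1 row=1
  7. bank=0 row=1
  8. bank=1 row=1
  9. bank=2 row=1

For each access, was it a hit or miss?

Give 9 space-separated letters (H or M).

Answer: M H M M M M M H M

Derivation:
Acc 1: bank0 row3 -> MISS (open row3); precharges=0
Acc 2: bank0 row3 -> HIT
Acc 3: bank0 row0 -> MISS (open row0); precharges=1
Acc 4: bank2 row3 -> MISS (open row3); precharges=1
Acc 5: bank2 row2 -> MISS (open row2); precharges=2
Acc 6: bank1 row1 -> MISS (open row1); precharges=2
Acc 7: bank0 row1 -> MISS (open row1); precharges=3
Acc 8: bank1 row1 -> HIT
Acc 9: bank2 row1 -> MISS (open row1); precharges=4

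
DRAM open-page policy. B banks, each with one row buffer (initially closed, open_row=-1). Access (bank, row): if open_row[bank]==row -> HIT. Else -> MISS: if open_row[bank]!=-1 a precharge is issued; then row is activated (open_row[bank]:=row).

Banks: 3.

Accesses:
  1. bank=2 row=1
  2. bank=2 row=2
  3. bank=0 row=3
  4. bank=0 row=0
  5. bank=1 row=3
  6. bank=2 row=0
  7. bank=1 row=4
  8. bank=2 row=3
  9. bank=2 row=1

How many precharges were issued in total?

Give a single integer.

Acc 1: bank2 row1 -> MISS (open row1); precharges=0
Acc 2: bank2 row2 -> MISS (open row2); precharges=1
Acc 3: bank0 row3 -> MISS (open row3); precharges=1
Acc 4: bank0 row0 -> MISS (open row0); precharges=2
Acc 5: bank1 row3 -> MISS (open row3); precharges=2
Acc 6: bank2 row0 -> MISS (open row0); precharges=3
Acc 7: bank1 row4 -> MISS (open row4); precharges=4
Acc 8: bank2 row3 -> MISS (open row3); precharges=5
Acc 9: bank2 row1 -> MISS (open row1); precharges=6

Answer: 6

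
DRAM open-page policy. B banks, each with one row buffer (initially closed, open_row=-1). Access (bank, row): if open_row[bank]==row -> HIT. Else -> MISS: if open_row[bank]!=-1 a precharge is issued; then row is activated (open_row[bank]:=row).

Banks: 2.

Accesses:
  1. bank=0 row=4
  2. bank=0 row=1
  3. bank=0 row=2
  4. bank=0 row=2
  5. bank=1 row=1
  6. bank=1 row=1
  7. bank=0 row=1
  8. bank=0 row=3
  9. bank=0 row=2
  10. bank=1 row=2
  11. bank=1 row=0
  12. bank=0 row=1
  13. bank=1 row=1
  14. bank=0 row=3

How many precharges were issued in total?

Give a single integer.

Acc 1: bank0 row4 -> MISS (open row4); precharges=0
Acc 2: bank0 row1 -> MISS (open row1); precharges=1
Acc 3: bank0 row2 -> MISS (open row2); precharges=2
Acc 4: bank0 row2 -> HIT
Acc 5: bank1 row1 -> MISS (open row1); precharges=2
Acc 6: bank1 row1 -> HIT
Acc 7: bank0 row1 -> MISS (open row1); precharges=3
Acc 8: bank0 row3 -> MISS (open row3); precharges=4
Acc 9: bank0 row2 -> MISS (open row2); precharges=5
Acc 10: bank1 row2 -> MISS (open row2); precharges=6
Acc 11: bank1 row0 -> MISS (open row0); precharges=7
Acc 12: bank0 row1 -> MISS (open row1); precharges=8
Acc 13: bank1 row1 -> MISS (open row1); precharges=9
Acc 14: bank0 row3 -> MISS (open row3); precharges=10

Answer: 10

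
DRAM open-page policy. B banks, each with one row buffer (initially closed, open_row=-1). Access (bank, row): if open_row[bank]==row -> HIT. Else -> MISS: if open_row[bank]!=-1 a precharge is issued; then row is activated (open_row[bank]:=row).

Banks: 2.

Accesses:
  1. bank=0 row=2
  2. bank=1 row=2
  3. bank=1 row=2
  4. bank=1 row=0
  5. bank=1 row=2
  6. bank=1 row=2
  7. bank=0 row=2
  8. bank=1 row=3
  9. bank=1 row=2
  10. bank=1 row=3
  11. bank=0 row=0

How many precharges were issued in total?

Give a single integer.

Acc 1: bank0 row2 -> MISS (open row2); precharges=0
Acc 2: bank1 row2 -> MISS (open row2); precharges=0
Acc 3: bank1 row2 -> HIT
Acc 4: bank1 row0 -> MISS (open row0); precharges=1
Acc 5: bank1 row2 -> MISS (open row2); precharges=2
Acc 6: bank1 row2 -> HIT
Acc 7: bank0 row2 -> HIT
Acc 8: bank1 row3 -> MISS (open row3); precharges=3
Acc 9: bank1 row2 -> MISS (open row2); precharges=4
Acc 10: bank1 row3 -> MISS (open row3); precharges=5
Acc 11: bank0 row0 -> MISS (open row0); precharges=6

Answer: 6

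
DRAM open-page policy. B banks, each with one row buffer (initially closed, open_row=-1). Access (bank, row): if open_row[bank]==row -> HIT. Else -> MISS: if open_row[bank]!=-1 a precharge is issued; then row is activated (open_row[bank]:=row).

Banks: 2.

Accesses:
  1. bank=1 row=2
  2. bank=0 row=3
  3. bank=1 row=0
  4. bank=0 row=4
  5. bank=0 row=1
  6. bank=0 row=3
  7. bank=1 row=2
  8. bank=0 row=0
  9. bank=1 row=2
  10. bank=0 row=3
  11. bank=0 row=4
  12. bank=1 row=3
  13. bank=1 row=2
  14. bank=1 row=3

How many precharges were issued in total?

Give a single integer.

Answer: 11

Derivation:
Acc 1: bank1 row2 -> MISS (open row2); precharges=0
Acc 2: bank0 row3 -> MISS (open row3); precharges=0
Acc 3: bank1 row0 -> MISS (open row0); precharges=1
Acc 4: bank0 row4 -> MISS (open row4); precharges=2
Acc 5: bank0 row1 -> MISS (open row1); precharges=3
Acc 6: bank0 row3 -> MISS (open row3); precharges=4
Acc 7: bank1 row2 -> MISS (open row2); precharges=5
Acc 8: bank0 row0 -> MISS (open row0); precharges=6
Acc 9: bank1 row2 -> HIT
Acc 10: bank0 row3 -> MISS (open row3); precharges=7
Acc 11: bank0 row4 -> MISS (open row4); precharges=8
Acc 12: bank1 row3 -> MISS (open row3); precharges=9
Acc 13: bank1 row2 -> MISS (open row2); precharges=10
Acc 14: bank1 row3 -> MISS (open row3); precharges=11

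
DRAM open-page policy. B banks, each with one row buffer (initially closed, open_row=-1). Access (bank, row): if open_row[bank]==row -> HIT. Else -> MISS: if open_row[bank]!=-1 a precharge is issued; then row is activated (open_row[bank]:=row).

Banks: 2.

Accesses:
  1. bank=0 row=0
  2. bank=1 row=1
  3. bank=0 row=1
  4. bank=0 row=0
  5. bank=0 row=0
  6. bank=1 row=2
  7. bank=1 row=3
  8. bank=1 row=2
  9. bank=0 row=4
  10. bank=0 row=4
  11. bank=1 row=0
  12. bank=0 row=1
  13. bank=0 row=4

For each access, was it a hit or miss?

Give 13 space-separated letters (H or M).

Answer: M M M M H M M M M H M M M

Derivation:
Acc 1: bank0 row0 -> MISS (open row0); precharges=0
Acc 2: bank1 row1 -> MISS (open row1); precharges=0
Acc 3: bank0 row1 -> MISS (open row1); precharges=1
Acc 4: bank0 row0 -> MISS (open row0); precharges=2
Acc 5: bank0 row0 -> HIT
Acc 6: bank1 row2 -> MISS (open row2); precharges=3
Acc 7: bank1 row3 -> MISS (open row3); precharges=4
Acc 8: bank1 row2 -> MISS (open row2); precharges=5
Acc 9: bank0 row4 -> MISS (open row4); precharges=6
Acc 10: bank0 row4 -> HIT
Acc 11: bank1 row0 -> MISS (open row0); precharges=7
Acc 12: bank0 row1 -> MISS (open row1); precharges=8
Acc 13: bank0 row4 -> MISS (open row4); precharges=9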